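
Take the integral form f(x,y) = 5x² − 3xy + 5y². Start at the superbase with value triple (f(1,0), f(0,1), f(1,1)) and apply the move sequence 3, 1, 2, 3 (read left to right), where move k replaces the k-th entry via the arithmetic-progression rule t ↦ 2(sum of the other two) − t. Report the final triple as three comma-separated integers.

start (5,5,7) = (f(1,0),f(0,1),f(1,1))
replace slot 3: 2·(5+5) − 7 = 13 → (5,5,13)
replace slot 1: 2·(5+13) − 5 = 31 → (31,5,13)
replace slot 2: 2·(31+13) − 5 = 83 → (31,83,13)
replace slot 3: 2·(31+83) − 13 = 215 → (31,83,215)

31,83,215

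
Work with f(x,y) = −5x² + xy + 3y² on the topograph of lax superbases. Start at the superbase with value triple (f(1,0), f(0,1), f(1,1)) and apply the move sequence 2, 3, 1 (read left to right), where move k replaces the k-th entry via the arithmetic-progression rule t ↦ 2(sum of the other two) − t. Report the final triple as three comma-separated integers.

start (-5,3,-1) = (f(1,0),f(0,1),f(1,1))
replace slot 2: 2·((-5)+(-1)) − 3 = -15 → (-5,-15,-1)
replace slot 3: 2·((-5)+(-15)) − (-1) = -39 → (-5,-15,-39)
replace slot 1: 2·((-15)+(-39)) − (-5) = -103 → (-103,-15,-39)

-103,-15,-39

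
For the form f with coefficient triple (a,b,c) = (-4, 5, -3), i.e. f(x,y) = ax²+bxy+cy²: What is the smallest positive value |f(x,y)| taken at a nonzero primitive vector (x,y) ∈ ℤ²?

translate: b→3 (≡-5 mod 8), so (4,-5,3)→(4,3,2)
flip: (4,3,2)→(2,-3,4)
translate: b→1 (≡-3 mod 4), so (2,-3,4)→(2,1,3)
reduced (well bottom): (2,1,3) with a≤c, −a<b≤a
well minimum |f| = |-2| = 2 (negative-definite)

2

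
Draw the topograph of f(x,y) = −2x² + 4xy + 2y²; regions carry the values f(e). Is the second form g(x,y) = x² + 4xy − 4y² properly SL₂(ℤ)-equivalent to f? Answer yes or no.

D₁ = 32, D₂ = 32
river cycle of f (length 2): (2, 4, -2), (-2, 4, 2)
river cycle of g (length 2): (-4, 4, 1), (1, 4, -4)
cycles differ ⇒ inequivalent

no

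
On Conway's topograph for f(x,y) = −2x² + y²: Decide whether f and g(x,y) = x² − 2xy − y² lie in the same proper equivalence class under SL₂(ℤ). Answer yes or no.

D₁ = 8, D₂ = 8
river cycle of f (length 2): (1, 2, -1), (-1, 2, 1)
river cycle of g (length 2): (-1, 2, 1), (1, 2, -1)
cycles coincide ⇒ equivalent

yes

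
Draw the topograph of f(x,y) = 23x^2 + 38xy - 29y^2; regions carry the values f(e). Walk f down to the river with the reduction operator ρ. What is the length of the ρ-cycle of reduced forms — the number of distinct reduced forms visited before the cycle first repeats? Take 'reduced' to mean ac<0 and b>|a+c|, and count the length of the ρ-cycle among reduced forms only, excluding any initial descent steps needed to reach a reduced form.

D = 4112, ⌊√D⌋ = 64
river: ρ → (-29,20,32)
river: ρ → (32,44,-17)
river: ρ → (-17,58,11)
river: ρ → (11,52,-32)
river: ρ → (-32,12,31)
river: ρ → (31,50,-13)
river: ρ → (-13,54,23)
river: ρ → (23,38,-29)
ρ-cycle length = 8 (tail of 0 descent steps not counted)

8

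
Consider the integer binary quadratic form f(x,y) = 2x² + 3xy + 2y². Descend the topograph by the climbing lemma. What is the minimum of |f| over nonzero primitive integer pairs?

translate: b→-1 (≡3 mod 4), so (2,3,2)→(2,-1,1)
flip: (2,-1,1)→(1,1,2)
reduced (well bottom): (1,1,2) with a≤c, −a<b≤a
well minimum = a = 1

1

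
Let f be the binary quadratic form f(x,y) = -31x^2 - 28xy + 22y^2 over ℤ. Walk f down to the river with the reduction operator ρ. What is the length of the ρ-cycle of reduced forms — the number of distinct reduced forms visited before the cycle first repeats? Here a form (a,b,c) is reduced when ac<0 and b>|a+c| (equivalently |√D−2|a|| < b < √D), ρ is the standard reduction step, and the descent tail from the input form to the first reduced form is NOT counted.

D = 3512, ⌊√D⌋ = 59
descent: ρ → (22,28,-31)  [lands on river]
river: ρ → (-31,34,19)
river: ρ → (19,42,-23)
river: ρ → (-23,50,11)
river: ρ → (11,38,-47)
river: ρ → (-47,56,2)
river: ρ → (2,56,-47)
river: ρ → (-47,38,11)
river: ρ → (11,50,-23)
river: ρ → (-23,42,19)
river: ρ → (19,34,-31)
river: ρ → (-31,28,22)
river: ρ → (22,16,-37)
river: ρ → (-37,58,1)
river: ρ → (1,58,-37)
river: ρ → (-37,16,22)
ρ-cycle length = 16 (tail of 1 descent step not counted)

16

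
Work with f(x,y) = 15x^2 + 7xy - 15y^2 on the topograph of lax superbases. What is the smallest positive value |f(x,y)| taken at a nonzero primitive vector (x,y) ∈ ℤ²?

river: ρ → (-15,23,7)
river: ρ → (7,19,-21)
river: ρ → (-21,23,5)
river: ρ → (5,27,-11)
river: ρ → (-11,17,15)
river: ρ → (15,13,-13)
river: ρ → (-13,13,15)
river: ρ → (15,17,-11)
river: ρ → (-11,27,5)
river: ρ → (5,23,-21)
river: ρ → (-21,19,7)
river: ρ → (7,23,-15)
river: ρ → (-15,7,15)
river: ρ → (15,23,-7)
river: ρ → (-7,19,21)
river: ρ → (21,23,-5)
river: ρ → (-5,27,11)
river: ρ → (11,17,-15)
river: ρ → (-15,13,13)
river: ρ → (13,13,-15)
river: ρ → (-15,17,11)
river: ρ → (11,27,-5)
river: ρ → (-5,23,21)
river: ρ → (21,19,-7)
river: ρ → (-7,23,15)
river: ρ → (15,7,-15)
closes: descent 0, river 26
min |a| on river = 5

5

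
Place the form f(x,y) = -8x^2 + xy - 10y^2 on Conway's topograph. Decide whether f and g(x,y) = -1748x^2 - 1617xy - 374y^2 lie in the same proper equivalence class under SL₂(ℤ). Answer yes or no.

D₁ = -319, D₂ = -319
f is negative-definite; reduce −f:
−f: reduced (well bottom): (8,-1,10) with a≤c, −a<b≤a
flip sign back: reduced form of f is (-8,1,-10)
g is negative-definite; reduce −g:
−g: flip: (1748,1617,374)→(374,-1617,1748)
−g: translate: b→-121 (≡-1617 mod 748), so (374,-1617,1748)→(374,-121,10)
−g: flip: (374,-121,10)→(10,121,374)
−g: translate: b→1 (≡121 mod 20), so (10,121,374)→(10,1,8)
−g: flip: (10,1,8)→(8,-1,10)
−g: reduced (well bottom): (8,-1,10) with a≤c, −a<b≤a
flip sign back: reduced form of g is (-8,1,-10)
reduced forms (-8, 1, -10) vs (-8, 1, -10) ⇒ equivalent

yes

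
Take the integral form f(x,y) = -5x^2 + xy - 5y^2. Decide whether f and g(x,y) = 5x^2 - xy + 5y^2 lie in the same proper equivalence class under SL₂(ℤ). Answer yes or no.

D₁ = -99, D₂ = -99
f is negative-definite; reduce −f:
−f: flip: (5,-1,5)→(5,1,5)
−f: reduced (well bottom): (5,1,5) with a≤c, −a<b≤a
flip sign back: reduced form of f is (-5,-1,-5)
g: flip: (5,-1,5)→(5,1,5)
g: reduced (well bottom): (5,1,5) with a≤c, −a<b≤a
reduced forms (-5, -1, -5) vs (5, 1, 5) ⇒ inequivalent

no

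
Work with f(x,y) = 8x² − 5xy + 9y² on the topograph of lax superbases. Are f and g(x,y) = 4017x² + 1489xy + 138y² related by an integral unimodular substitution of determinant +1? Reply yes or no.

D₁ = -263, D₂ = -263
f: reduced (well bottom): (8,-5,9) with a≤c, −a<b≤a
g: flip: (4017,1489,138)→(138,-1489,4017)
g: translate: b→-109 (≡-1489 mod 276), so (138,-1489,4017)→(138,-109,22)
g: flip: (138,-109,22)→(22,109,138)
g: translate: b→21 (≡109 mod 44), so (22,109,138)→(22,21,8)
g: flip: (22,21,8)→(8,-21,22)
g: translate: b→-5 (≡-21 mod 16), so (8,-21,22)→(8,-5,9)
g: reduced (well bottom): (8,-5,9) with a≤c, −a<b≤a
reduced forms (8, -5, 9) vs (8, -5, 9) ⇒ equivalent

yes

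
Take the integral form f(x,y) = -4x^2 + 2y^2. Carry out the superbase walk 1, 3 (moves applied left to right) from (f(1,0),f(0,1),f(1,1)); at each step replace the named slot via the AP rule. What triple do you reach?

start (-4,2,-2) = (f(1,0),f(0,1),f(1,1))
replace slot 1: 2·(2+(-2)) − (-4) = 4 → (4,2,-2)
replace slot 3: 2·(4+2) − (-2) = 14 → (4,2,14)

4,2,14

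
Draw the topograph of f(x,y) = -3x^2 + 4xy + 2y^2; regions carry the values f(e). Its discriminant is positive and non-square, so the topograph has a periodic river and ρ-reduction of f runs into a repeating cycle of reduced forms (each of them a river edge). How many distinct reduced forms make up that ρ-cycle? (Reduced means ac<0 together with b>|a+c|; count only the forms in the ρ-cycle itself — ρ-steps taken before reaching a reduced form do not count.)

D = 40, ⌊√D⌋ = 6
river: ρ → (2,4,-3)
river: ρ → (-3,2,3)
river: ρ → (3,4,-2)
river: ρ → (-2,4,3)
river: ρ → (3,2,-3)
river: ρ → (-3,4,2)
ρ-cycle length = 6 (tail of 0 descent steps not counted)

6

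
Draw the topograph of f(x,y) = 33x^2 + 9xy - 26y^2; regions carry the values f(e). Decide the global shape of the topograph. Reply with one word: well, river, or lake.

D = b²−4ac = 9² − 4·33·(-26) = 3513
D > 0 non-square ⇒ indefinite ⇒ periodic river

river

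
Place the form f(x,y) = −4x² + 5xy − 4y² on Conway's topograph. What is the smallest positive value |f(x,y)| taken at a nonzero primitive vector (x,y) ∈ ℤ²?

translate: b→3 (≡-5 mod 8), so (4,-5,4)→(4,3,3)
flip: (4,3,3)→(3,-3,4)
translate: b→3 (≡-3 mod 6), so (3,-3,4)→(3,3,4)
reduced (well bottom): (3,3,4) with a≤c, −a<b≤a
well minimum |f| = |-3| = 3 (negative-definite)

3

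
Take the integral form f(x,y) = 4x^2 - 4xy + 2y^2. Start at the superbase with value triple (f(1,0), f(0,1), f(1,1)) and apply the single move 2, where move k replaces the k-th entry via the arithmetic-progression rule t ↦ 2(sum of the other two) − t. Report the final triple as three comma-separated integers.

start (4,2,2) = (f(1,0),f(0,1),f(1,1))
replace slot 2: 2·(4+2) − 2 = 10 → (4,10,2)

4,10,2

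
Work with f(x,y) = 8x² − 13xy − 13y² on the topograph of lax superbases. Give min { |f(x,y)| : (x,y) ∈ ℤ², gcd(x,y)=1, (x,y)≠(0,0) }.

descent: ρ → (-13,13,8)  [lands on river]
river: ρ → (8,19,-7)
river: ρ → (-7,23,2)
river: ρ → (2,21,-18)
river: ρ → (-18,15,5)
river: ρ → (5,15,-18)
river: ρ → (-18,21,2)
river: ρ → (2,23,-7)
river: ρ → (-7,19,8)
river: ρ → (8,13,-13)
closes: descent 1, river 10
min |a| on river = 2

2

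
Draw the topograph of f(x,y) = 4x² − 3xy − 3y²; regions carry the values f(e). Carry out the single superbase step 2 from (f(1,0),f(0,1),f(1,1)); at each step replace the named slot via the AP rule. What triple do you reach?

start (4,-3,-2) = (f(1,0),f(0,1),f(1,1))
replace slot 2: 2·(4+(-2)) − (-3) = 7 → (4,7,-2)

4,7,-2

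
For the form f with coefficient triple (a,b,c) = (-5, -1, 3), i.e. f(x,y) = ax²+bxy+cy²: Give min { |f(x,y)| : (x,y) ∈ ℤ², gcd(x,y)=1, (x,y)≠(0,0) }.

descent: ρ → (3,7,-1)  [lands on river]
river: ρ → (-1,7,3)
river: ρ → (3,5,-3)
river: ρ → (-3,7,1)
river: ρ → (1,7,-3)
river: ρ → (-3,5,3)
closes: descent 1, river 6
min |a| on river = 1

1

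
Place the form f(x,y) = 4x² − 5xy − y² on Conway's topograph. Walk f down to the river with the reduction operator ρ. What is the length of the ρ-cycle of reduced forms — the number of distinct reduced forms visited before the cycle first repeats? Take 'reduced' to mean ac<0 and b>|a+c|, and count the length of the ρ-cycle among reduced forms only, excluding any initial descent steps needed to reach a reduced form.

D = 41, ⌊√D⌋ = 6
descent: ρ → (-1,5,4)  [lands on river]
river: ρ → (4,3,-2)
river: ρ → (-2,5,2)
river: ρ → (2,3,-4)
river: ρ → (-4,5,1)
river: ρ → (1,5,-4)
river: ρ → (-4,3,2)
river: ρ → (2,5,-2)
river: ρ → (-2,3,4)
river: ρ → (4,5,-1)
ρ-cycle length = 10 (tail of 1 descent step not counted)

10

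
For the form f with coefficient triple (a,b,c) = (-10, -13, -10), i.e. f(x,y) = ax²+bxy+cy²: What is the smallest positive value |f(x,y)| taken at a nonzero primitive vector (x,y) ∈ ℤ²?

translate: b→-7 (≡13 mod 20), so (10,13,10)→(10,-7,7)
flip: (10,-7,7)→(7,7,10)
reduced (well bottom): (7,7,10) with a≤c, −a<b≤a
well minimum |f| = |-7| = 7 (negative-definite)

7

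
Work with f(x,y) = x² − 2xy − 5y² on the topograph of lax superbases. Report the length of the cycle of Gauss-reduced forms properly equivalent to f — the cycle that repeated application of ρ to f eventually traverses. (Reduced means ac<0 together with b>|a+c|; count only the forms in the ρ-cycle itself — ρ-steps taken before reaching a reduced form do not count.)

D = 24, ⌊√D⌋ = 4
descent: ρ → (-5,2,1)
descent: ρ → (1,4,-2)  [lands on river]
river: ρ → (-2,4,1)
ρ-cycle length = 2 (tail of 2 descent steps not counted)

2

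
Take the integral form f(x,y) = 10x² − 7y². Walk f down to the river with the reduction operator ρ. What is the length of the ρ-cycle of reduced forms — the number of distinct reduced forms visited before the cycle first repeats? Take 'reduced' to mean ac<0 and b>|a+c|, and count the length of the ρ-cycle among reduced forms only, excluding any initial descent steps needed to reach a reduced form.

D = 280, ⌊√D⌋ = 16
descent: ρ → (-7,14,3)  [lands on river]
river: ρ → (3,16,-2)
river: ρ → (-2,16,3)
river: ρ → (3,14,-7)
ρ-cycle length = 4 (tail of 1 descent step not counted)

4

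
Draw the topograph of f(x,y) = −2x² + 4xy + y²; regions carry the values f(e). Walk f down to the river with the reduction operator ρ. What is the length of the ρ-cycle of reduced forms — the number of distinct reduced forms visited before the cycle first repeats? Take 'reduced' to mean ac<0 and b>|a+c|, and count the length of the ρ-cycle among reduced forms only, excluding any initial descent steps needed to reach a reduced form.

D = 24, ⌊√D⌋ = 4
river: ρ → (1,4,-2)
river: ρ → (-2,4,1)
ρ-cycle length = 2 (tail of 0 descent steps not counted)

2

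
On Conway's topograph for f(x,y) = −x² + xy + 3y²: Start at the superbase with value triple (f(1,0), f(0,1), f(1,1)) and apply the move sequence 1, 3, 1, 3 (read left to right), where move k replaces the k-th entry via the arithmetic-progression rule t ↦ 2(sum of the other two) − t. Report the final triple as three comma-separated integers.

start (-1,3,3) = (f(1,0),f(0,1),f(1,1))
replace slot 1: 2·(3+3) − (-1) = 13 → (13,3,3)
replace slot 3: 2·(13+3) − 3 = 29 → (13,3,29)
replace slot 1: 2·(3+29) − 13 = 51 → (51,3,29)
replace slot 3: 2·(51+3) − 29 = 79 → (51,3,79)

51,3,79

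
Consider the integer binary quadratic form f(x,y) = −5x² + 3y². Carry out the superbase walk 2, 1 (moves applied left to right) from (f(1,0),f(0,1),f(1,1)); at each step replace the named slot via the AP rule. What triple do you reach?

start (-5,3,-2) = (f(1,0),f(0,1),f(1,1))
replace slot 2: 2·((-5)+(-2)) − 3 = -17 → (-5,-17,-2)
replace slot 1: 2·((-17)+(-2)) − (-5) = -33 → (-33,-17,-2)

-33,-17,-2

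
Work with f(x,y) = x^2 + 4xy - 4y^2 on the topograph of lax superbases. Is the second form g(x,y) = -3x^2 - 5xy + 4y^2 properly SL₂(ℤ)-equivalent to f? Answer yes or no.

D₁ = 32, D₂ = 73
discriminants differ ⇒ not SL₂(ℤ)-equivalent

no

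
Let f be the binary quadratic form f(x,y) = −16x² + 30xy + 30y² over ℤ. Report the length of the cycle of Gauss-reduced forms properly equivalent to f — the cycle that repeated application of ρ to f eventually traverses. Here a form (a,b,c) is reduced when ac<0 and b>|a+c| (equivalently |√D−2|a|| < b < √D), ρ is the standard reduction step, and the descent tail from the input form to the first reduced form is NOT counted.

D = 2820, ⌊√D⌋ = 53
river: ρ → (30,30,-16)
river: ρ → (-16,34,26)
river: ρ → (26,18,-24)
river: ρ → (-24,30,20)
river: ρ → (20,50,-4)
river: ρ → (-4,46,44)
river: ρ → (44,42,-6)
river: ρ → (-6,42,44)
river: ρ → (44,46,-4)
river: ρ → (-4,50,20)
river: ρ → (20,30,-24)
river: ρ → (-24,18,26)
river: ρ → (26,34,-16)
river: ρ → (-16,30,30)
ρ-cycle length = 14 (tail of 0 descent steps not counted)

14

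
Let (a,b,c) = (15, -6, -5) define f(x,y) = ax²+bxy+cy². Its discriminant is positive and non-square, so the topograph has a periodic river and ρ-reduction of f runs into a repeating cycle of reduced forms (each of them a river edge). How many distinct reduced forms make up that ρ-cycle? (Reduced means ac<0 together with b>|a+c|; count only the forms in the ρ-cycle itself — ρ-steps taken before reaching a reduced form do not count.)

D = 336, ⌊√D⌋ = 18
descent: ρ → (-5,16,4)  [lands on river]
river: ρ → (4,16,-5)
river: ρ → (-5,14,7)
river: ρ → (7,14,-5)
ρ-cycle length = 4 (tail of 1 descent step not counted)

4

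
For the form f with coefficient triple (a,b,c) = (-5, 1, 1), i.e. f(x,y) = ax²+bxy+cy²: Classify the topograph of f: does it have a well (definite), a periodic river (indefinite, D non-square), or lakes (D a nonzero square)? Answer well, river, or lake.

D = b²−4ac = 1² − 4·(-5)·1 = 21
D > 0 non-square ⇒ indefinite ⇒ periodic river

river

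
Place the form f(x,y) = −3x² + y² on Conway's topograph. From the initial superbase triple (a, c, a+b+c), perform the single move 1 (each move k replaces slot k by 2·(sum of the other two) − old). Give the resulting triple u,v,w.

start (-3,1,-2) = (f(1,0),f(0,1),f(1,1))
replace slot 1: 2·(1+(-2)) − (-3) = 1 → (1,1,-2)

1,1,-2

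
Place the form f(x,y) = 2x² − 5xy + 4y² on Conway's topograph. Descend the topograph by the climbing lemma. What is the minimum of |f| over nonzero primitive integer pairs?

translate: b→-1 (≡-5 mod 4), so (2,-5,4)→(2,-1,1)
flip: (2,-1,1)→(1,1,2)
reduced (well bottom): (1,1,2) with a≤c, −a<b≤a
well minimum = a = 1

1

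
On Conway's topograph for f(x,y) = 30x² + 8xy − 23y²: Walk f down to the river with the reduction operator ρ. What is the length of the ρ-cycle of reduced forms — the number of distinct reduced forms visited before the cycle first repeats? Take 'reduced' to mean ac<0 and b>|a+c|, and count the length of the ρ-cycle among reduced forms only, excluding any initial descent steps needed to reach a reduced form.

D = 2824, ⌊√D⌋ = 53
river: ρ → (-23,38,15)
river: ρ → (15,52,-2)
river: ρ → (-2,52,15)
river: ρ → (15,38,-23)
river: ρ → (-23,8,30)
river: ρ → (30,52,-1)
river: ρ → (-1,52,30)
river: ρ → (30,8,-23)
ρ-cycle length = 8 (tail of 0 descent steps not counted)

8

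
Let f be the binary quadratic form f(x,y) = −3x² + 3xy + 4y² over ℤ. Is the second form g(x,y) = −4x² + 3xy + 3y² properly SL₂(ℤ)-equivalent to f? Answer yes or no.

D₁ = 57, D₂ = 57
river cycle of f (length 6): (4, 5, -2), (-2, 7, 1), (1, 7, -2), (-2, 5, 4), (4, 3, -3), (-3, 3, 4)
river cycle of g (length 6): (3, 3, -4), (-4, 5, 2), (2, 7, -1), (-1, 7, 2), (2, 5, -4), (-4, 3, 3)
cycles differ ⇒ inequivalent

no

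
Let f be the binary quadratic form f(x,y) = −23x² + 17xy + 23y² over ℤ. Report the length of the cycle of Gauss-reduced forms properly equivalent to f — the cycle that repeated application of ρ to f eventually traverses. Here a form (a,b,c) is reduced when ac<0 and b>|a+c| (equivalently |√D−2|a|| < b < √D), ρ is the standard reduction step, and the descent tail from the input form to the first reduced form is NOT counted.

D = 2405, ⌊√D⌋ = 49
river: ρ → (23,29,-17)
river: ρ → (-17,39,13)
river: ρ → (13,39,-17)
river: ρ → (-17,29,23)
river: ρ → (23,17,-23)
river: ρ → (-23,29,17)
river: ρ → (17,39,-13)
river: ρ → (-13,39,17)
river: ρ → (17,29,-23)
river: ρ → (-23,17,23)
ρ-cycle length = 10 (tail of 0 descent steps not counted)

10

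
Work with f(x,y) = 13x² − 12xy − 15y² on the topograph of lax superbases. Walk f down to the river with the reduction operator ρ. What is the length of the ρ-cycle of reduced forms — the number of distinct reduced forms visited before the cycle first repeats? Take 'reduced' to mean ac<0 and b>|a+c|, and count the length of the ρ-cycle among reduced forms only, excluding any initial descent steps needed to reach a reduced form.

D = 924, ⌊√D⌋ = 30
descent: ρ → (-15,12,13)  [lands on river]
river: ρ → (13,14,-14)
river: ρ → (-14,14,13)
river: ρ → (13,12,-15)
river: ρ → (-15,18,10)
river: ρ → (10,22,-11)
river: ρ → (-11,22,10)
river: ρ → (10,18,-15)
ρ-cycle length = 8 (tail of 1 descent step not counted)

8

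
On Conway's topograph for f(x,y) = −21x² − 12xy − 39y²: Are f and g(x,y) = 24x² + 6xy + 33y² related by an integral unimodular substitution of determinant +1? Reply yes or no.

D₁ = -3132, D₂ = -3132
f is negative-definite; reduce −f:
−f: reduced (well bottom): (21,12,39) with a≤c, −a<b≤a
flip sign back: reduced form of f is (-21,-12,-39)
g: reduced (well bottom): (24,6,33) with a≤c, −a<b≤a
reduced forms (-21, -12, -39) vs (24, 6, 33) ⇒ inequivalent

no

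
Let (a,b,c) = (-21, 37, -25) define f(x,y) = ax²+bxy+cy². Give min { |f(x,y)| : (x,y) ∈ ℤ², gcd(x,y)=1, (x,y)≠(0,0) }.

translate: b→5 (≡-37 mod 42), so (21,-37,25)→(21,5,9)
flip: (21,5,9)→(9,-5,21)
reduced (well bottom): (9,-5,21) with a≤c, −a<b≤a
well minimum |f| = |-9| = 9 (negative-definite)

9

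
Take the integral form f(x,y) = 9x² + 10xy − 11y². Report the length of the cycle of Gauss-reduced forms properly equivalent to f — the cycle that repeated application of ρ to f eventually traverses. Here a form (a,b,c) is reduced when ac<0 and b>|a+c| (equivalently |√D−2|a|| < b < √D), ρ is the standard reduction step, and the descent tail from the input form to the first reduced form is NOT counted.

D = 496, ⌊√D⌋ = 22
river: ρ → (-11,12,8)
river: ρ → (8,20,-3)
river: ρ → (-3,22,1)
river: ρ → (1,22,-3)
river: ρ → (-3,20,8)
river: ρ → (8,12,-11)
river: ρ → (-11,10,9)
river: ρ → (9,8,-12)
river: ρ → (-12,16,5)
river: ρ → (5,14,-15)
river: ρ → (-15,16,4)
river: ρ → (4,16,-15)
river: ρ → (-15,14,5)
river: ρ → (5,16,-12)
river: ρ → (-12,8,9)
river: ρ → (9,10,-11)
ρ-cycle length = 16 (tail of 0 descent steps not counted)

16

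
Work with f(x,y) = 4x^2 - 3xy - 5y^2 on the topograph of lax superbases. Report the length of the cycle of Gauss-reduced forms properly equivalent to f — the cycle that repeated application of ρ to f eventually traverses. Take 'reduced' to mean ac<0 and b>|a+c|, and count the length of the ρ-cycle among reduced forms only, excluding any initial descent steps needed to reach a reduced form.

D = 89, ⌊√D⌋ = 9
descent: ρ → (-5,3,4)  [lands on river]
river: ρ → (4,5,-4)
river: ρ → (-4,3,5)
river: ρ → (5,7,-2)
river: ρ → (-2,9,1)
river: ρ → (1,9,-2)
river: ρ → (-2,7,5)
river: ρ → (5,3,-4)
river: ρ → (-4,5,4)
river: ρ → (4,3,-5)
river: ρ → (-5,7,2)
river: ρ → (2,9,-1)
river: ρ → (-1,9,2)
river: ρ → (2,7,-5)
ρ-cycle length = 14 (tail of 1 descent step not counted)

14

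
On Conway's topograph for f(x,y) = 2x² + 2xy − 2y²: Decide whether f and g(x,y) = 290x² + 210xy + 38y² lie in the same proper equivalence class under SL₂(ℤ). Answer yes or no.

D₁ = 20, D₂ = 20
river cycle of f (length 2): (-2, 2, 2), (2, 2, -2)
river cycle of g (length 2): (2, 2, -2), (-2, 2, 2)
cycles coincide ⇒ equivalent

yes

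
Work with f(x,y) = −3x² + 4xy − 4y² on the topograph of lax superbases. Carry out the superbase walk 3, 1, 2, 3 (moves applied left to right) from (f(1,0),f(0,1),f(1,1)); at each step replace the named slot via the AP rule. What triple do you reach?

start (-3,-4,-3) = (f(1,0),f(0,1),f(1,1))
replace slot 3: 2·((-3)+(-4)) − (-3) = -11 → (-3,-4,-11)
replace slot 1: 2·((-4)+(-11)) − (-3) = -27 → (-27,-4,-11)
replace slot 2: 2·((-27)+(-11)) − (-4) = -72 → (-27,-72,-11)
replace slot 3: 2·((-27)+(-72)) − (-11) = -187 → (-27,-72,-187)

-27,-72,-187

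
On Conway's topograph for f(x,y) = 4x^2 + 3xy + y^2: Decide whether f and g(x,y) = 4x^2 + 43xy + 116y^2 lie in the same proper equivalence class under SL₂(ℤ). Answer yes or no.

D₁ = -7, D₂ = -7
f: flip: (4,3,1)→(1,-3,4)
f: translate: b→1 (≡-3 mod 2), so (1,-3,4)→(1,1,2)
f: reduced (well bottom): (1,1,2) with a≤c, −a<b≤a
g: translate: b→3 (≡43 mod 8), so (4,43,116)→(4,3,1)
g: flip: (4,3,1)→(1,-3,4)
g: translate: b→1 (≡-3 mod 2), so (1,-3,4)→(1,1,2)
g: reduced (well bottom): (1,1,2) with a≤c, −a<b≤a
reduced forms (1, 1, 2) vs (1, 1, 2) ⇒ equivalent

yes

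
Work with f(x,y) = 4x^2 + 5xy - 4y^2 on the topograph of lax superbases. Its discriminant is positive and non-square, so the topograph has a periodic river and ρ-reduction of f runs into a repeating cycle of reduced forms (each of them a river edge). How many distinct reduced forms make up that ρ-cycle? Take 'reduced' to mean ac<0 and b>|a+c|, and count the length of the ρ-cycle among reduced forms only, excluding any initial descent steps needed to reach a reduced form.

D = 89, ⌊√D⌋ = 9
river: ρ → (-4,3,5)
river: ρ → (5,7,-2)
river: ρ → (-2,9,1)
river: ρ → (1,9,-2)
river: ρ → (-2,7,5)
river: ρ → (5,3,-4)
river: ρ → (-4,5,4)
river: ρ → (4,3,-5)
river: ρ → (-5,7,2)
river: ρ → (2,9,-1)
river: ρ → (-1,9,2)
river: ρ → (2,7,-5)
river: ρ → (-5,3,4)
river: ρ → (4,5,-4)
ρ-cycle length = 14 (tail of 0 descent steps not counted)

14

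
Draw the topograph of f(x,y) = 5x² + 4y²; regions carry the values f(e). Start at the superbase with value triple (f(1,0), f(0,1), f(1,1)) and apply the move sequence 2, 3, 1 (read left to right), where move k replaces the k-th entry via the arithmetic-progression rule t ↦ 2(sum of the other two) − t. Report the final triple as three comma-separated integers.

start (5,4,9) = (f(1,0),f(0,1),f(1,1))
replace slot 2: 2·(5+9) − 4 = 24 → (5,24,9)
replace slot 3: 2·(5+24) − 9 = 49 → (5,24,49)
replace slot 1: 2·(24+49) − 5 = 141 → (141,24,49)

141,24,49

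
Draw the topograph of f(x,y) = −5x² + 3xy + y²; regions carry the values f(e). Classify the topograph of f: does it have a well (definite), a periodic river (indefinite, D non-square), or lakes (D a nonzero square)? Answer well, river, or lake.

D = b²−4ac = 3² − 4·(-5)·1 = 29
D > 0 non-square ⇒ indefinite ⇒ periodic river

river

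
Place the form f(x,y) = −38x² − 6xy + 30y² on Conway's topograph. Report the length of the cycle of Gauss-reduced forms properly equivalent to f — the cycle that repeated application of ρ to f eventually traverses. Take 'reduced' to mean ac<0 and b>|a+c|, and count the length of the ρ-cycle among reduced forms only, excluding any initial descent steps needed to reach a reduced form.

D = 4596, ⌊√D⌋ = 67
descent: ρ → (30,66,-2)  [lands on river]
river: ρ → (-2,66,30)
river: ρ → (30,54,-14)
river: ρ → (-14,58,22)
river: ρ → (22,30,-42)
river: ρ → (-42,54,10)
river: ρ → (10,66,-6)
river: ρ → (-6,66,10)
river: ρ → (10,54,-42)
river: ρ → (-42,30,22)
river: ρ → (22,58,-14)
river: ρ → (-14,54,30)
ρ-cycle length = 12 (tail of 1 descent step not counted)

12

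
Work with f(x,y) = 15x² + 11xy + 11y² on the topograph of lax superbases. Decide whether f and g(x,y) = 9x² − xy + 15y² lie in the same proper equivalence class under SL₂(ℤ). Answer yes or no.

D₁ = -539, D₂ = -539
f: flip: (15,11,11)→(11,-11,15)
f: translate: b→11 (≡-11 mod 22), so (11,-11,15)→(11,11,15)
f: reduced (well bottom): (11,11,15) with a≤c, −a<b≤a
g: reduced (well bottom): (9,-1,15) with a≤c, −a<b≤a
reduced forms (11, 11, 15) vs (9, -1, 15) ⇒ inequivalent

no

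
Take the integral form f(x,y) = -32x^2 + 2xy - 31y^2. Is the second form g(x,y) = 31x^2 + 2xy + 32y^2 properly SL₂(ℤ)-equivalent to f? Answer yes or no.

D₁ = -3964, D₂ = -3964
f is negative-definite; reduce −f:
−f: flip: (32,-2,31)→(31,2,32)
−f: reduced (well bottom): (31,2,32) with a≤c, −a<b≤a
flip sign back: reduced form of f is (-31,-2,-32)
g: reduced (well bottom): (31,2,32) with a≤c, −a<b≤a
reduced forms (-31, -2, -32) vs (31, 2, 32) ⇒ inequivalent

no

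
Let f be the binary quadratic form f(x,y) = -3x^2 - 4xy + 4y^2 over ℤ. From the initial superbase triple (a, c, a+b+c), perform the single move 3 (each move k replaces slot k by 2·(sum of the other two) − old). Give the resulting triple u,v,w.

start (-3,4,-3) = (f(1,0),f(0,1),f(1,1))
replace slot 3: 2·((-3)+4) − (-3) = 5 → (-3,4,5)

-3,4,5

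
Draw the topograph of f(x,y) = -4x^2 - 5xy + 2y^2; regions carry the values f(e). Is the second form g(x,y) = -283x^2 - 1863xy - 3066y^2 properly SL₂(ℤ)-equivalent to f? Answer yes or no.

D₁ = 57, D₂ = 57
river cycle of f (length 6): (2, 5, -4), (-4, 3, 3), (3, 3, -4), (-4, 5, 2), (2, 7, -1), (-1, 7, 2)
river cycle of g (length 6): (-4, 3, 3), (3, 3, -4), (-4, 5, 2), (2, 7, -1), (-1, 7, 2), (2, 5, -4)
cycles coincide ⇒ equivalent

yes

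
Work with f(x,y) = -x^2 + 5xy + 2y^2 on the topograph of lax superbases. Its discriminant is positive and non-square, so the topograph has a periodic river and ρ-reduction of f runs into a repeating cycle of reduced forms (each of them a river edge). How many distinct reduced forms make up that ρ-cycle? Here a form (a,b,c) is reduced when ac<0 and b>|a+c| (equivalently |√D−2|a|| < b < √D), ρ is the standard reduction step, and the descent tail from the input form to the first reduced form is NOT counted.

D = 33, ⌊√D⌋ = 5
river: ρ → (2,3,-3)
river: ρ → (-3,3,2)
river: ρ → (2,5,-1)
river: ρ → (-1,5,2)
ρ-cycle length = 4 (tail of 0 descent steps not counted)

4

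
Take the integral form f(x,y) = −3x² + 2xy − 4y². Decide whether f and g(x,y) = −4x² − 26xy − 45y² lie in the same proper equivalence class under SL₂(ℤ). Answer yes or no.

D₁ = -44, D₂ = -44
f is negative-definite; reduce −f:
−f: reduced (well bottom): (3,-2,4) with a≤c, −a<b≤a
flip sign back: reduced form of f is (-3,2,-4)
g is negative-definite; reduce −g:
−g: translate: b→2 (≡26 mod 8), so (4,26,45)→(4,2,3)
−g: flip: (4,2,3)→(3,-2,4)
−g: reduced (well bottom): (3,-2,4) with a≤c, −a<b≤a
flip sign back: reduced form of g is (-3,2,-4)
reduced forms (-3, 2, -4) vs (-3, 2, -4) ⇒ equivalent

yes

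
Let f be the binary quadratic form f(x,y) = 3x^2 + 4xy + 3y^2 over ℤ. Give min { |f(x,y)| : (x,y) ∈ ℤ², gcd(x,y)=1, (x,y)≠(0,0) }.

translate: b→-2 (≡4 mod 6), so (3,4,3)→(3,-2,2)
flip: (3,-2,2)→(2,2,3)
reduced (well bottom): (2,2,3) with a≤c, −a<b≤a
well minimum = a = 2

2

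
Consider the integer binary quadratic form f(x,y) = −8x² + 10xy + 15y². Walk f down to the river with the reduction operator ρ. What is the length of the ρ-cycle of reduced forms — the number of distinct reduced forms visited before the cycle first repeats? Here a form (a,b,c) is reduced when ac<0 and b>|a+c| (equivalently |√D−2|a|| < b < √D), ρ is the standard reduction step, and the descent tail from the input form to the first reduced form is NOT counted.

D = 580, ⌊√D⌋ = 24
river: ρ → (15,20,-3)
river: ρ → (-3,22,8)
river: ρ → (8,10,-15)
river: ρ → (-15,20,3)
river: ρ → (3,22,-8)
river: ρ → (-8,10,15)
ρ-cycle length = 6 (tail of 0 descent steps not counted)

6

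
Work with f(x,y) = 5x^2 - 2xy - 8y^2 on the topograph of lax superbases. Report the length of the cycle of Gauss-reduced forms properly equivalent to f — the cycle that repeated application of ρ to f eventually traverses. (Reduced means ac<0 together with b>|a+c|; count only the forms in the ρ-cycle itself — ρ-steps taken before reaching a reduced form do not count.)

D = 164, ⌊√D⌋ = 12
descent: ρ → (-8,2,5)
descent: ρ → (5,8,-5)  [lands on river]
river: ρ → (-5,12,1)
river: ρ → (1,12,-5)
river: ρ → (-5,8,5)
river: ρ → (5,12,-1)
river: ρ → (-1,12,5)
ρ-cycle length = 6 (tail of 2 descent steps not counted)

6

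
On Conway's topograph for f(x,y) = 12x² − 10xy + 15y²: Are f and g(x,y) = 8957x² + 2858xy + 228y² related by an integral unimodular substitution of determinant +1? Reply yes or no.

D₁ = -620, D₂ = -620
f: reduced (well bottom): (12,-10,15) with a≤c, −a<b≤a
g: flip: (8957,2858,228)→(228,-2858,8957)
g: translate: b→-122 (≡-2858 mod 456), so (228,-2858,8957)→(228,-122,17)
g: flip: (228,-122,17)→(17,122,228)
g: translate: b→-14 (≡122 mod 34), so (17,122,228)→(17,-14,12)
g: flip: (17,-14,12)→(12,14,17)
g: translate: b→-10 (≡14 mod 24), so (12,14,17)→(12,-10,15)
g: reduced (well bottom): (12,-10,15) with a≤c, −a<b≤a
reduced forms (12, -10, 15) vs (12, -10, 15) ⇒ equivalent

yes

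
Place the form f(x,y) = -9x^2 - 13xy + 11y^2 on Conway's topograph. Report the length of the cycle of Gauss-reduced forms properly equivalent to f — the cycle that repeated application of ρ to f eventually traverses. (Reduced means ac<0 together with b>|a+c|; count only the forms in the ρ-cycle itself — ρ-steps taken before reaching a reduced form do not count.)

D = 565, ⌊√D⌋ = 23
descent: ρ → (11,13,-9)  [lands on river]
river: ρ → (-9,23,1)
river: ρ → (1,23,-9)
river: ρ → (-9,13,11)
river: ρ → (11,9,-11)
river: ρ → (-11,13,9)
river: ρ → (9,23,-1)
river: ρ → (-1,23,9)
river: ρ → (9,13,-11)
river: ρ → (-11,9,11)
ρ-cycle length = 10 (tail of 1 descent step not counted)

10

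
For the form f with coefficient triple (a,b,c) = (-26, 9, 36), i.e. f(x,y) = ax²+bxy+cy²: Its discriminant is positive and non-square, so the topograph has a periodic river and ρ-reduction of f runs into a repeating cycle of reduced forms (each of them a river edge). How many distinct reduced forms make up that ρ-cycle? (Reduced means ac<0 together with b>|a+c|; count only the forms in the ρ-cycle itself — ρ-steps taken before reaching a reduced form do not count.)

D = 3825, ⌊√D⌋ = 61
descent: ρ → (36,-9,-26)
descent: ρ → (-26,61,1)  [lands on river]
river: ρ → (1,61,-26)
river: ρ → (-26,43,19)
river: ρ → (19,33,-36)
river: ρ → (-36,39,16)
river: ρ → (16,57,-9)
river: ρ → (-9,51,34)
river: ρ → (34,17,-26)
river: ρ → (-26,35,25)
river: ρ → (25,15,-36)
river: ρ → (-36,57,4)
river: ρ → (4,55,-50)
river: ρ → (-50,45,9)
river: ρ → (9,45,-50)
river: ρ → (-50,55,4)
river: ρ → (4,57,-36)
river: ρ → (-36,15,25)
river: ρ → (25,35,-26)
river: ρ → (-26,17,34)
river: ρ → (34,51,-9)
river: ρ → (-9,57,16)
river: ρ → (16,39,-36)
river: ρ → (-36,33,19)
river: ρ → (19,43,-26)
ρ-cycle length = 24 (tail of 2 descent steps not counted)

24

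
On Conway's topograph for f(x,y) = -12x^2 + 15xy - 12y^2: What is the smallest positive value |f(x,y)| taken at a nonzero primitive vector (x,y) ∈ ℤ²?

translate: b→9 (≡-15 mod 24), so (12,-15,12)→(12,9,9)
flip: (12,9,9)→(9,-9,12)
translate: b→9 (≡-9 mod 18), so (9,-9,12)→(9,9,12)
reduced (well bottom): (9,9,12) with a≤c, −a<b≤a
well minimum |f| = |-9| = 9 (negative-definite)

9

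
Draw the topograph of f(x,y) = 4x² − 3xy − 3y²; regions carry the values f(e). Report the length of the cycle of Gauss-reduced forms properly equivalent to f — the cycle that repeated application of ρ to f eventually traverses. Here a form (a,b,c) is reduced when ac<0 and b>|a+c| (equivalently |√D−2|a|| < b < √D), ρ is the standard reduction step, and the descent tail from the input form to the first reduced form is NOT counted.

D = 57, ⌊√D⌋ = 7
descent: ρ → (-3,3,4)  [lands on river]
river: ρ → (4,5,-2)
river: ρ → (-2,7,1)
river: ρ → (1,7,-2)
river: ρ → (-2,5,4)
river: ρ → (4,3,-3)
ρ-cycle length = 6 (tail of 1 descent step not counted)

6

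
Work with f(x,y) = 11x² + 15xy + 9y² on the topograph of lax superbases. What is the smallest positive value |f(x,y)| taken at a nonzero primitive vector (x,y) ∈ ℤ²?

translate: b→-7 (≡15 mod 22), so (11,15,9)→(11,-7,5)
flip: (11,-7,5)→(5,7,11)
translate: b→-3 (≡7 mod 10), so (5,7,11)→(5,-3,9)
reduced (well bottom): (5,-3,9) with a≤c, −a<b≤a
well minimum = a = 5

5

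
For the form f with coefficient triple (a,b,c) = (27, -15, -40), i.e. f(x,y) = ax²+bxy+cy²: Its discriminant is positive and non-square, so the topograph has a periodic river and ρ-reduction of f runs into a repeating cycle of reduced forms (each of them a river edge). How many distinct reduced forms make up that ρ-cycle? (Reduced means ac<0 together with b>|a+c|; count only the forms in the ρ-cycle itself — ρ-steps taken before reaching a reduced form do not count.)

D = 4545, ⌊√D⌋ = 67
descent: ρ → (-40,15,27)  [lands on river]
river: ρ → (27,39,-28)
river: ρ → (-28,17,38)
river: ρ → (38,59,-7)
river: ρ → (-7,67,2)
river: ρ → (2,65,-40)
ρ-cycle length = 6 (tail of 1 descent step not counted)

6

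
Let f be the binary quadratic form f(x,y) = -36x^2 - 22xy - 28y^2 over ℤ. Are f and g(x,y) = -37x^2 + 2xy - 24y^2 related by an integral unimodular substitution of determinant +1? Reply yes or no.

D₁ = -3548, D₂ = -3548
f is negative-definite; reduce −f:
−f: flip: (36,22,28)→(28,-22,36)
−f: reduced (well bottom): (28,-22,36) with a≤c, −a<b≤a
flip sign back: reduced form of f is (-28,22,-36)
g is negative-definite; reduce −g:
−g: flip: (37,-2,24)→(24,2,37)
−g: reduced (well bottom): (24,2,37) with a≤c, −a<b≤a
flip sign back: reduced form of g is (-24,-2,-37)
reduced forms (-28, 22, -36) vs (-24, -2, -37) ⇒ inequivalent

no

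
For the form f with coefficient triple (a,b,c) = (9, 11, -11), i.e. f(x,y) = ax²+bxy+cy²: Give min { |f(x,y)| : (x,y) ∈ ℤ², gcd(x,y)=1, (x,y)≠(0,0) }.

river: ρ → (-11,11,9)
river: ρ → (9,7,-13)
river: ρ → (-13,19,3)
river: ρ → (3,17,-19)
river: ρ → (-19,21,1)
river: ρ → (1,21,-19)
river: ρ → (-19,17,3)
river: ρ → (3,19,-13)
river: ρ → (-13,7,9)
river: ρ → (9,11,-11)
closes: descent 0, river 10
min |a| on river = 1

1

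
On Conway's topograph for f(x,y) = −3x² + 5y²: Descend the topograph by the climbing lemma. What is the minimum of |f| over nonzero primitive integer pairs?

descent: ρ → (5,0,-3)
descent: ρ → (-3,6,2)  [lands on river]
river: ρ → (2,6,-3)
closes: descent 2, river 2
min |a| on river = 2

2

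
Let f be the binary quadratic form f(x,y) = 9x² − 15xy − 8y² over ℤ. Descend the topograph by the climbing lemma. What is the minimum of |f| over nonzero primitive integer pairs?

descent: ρ → (-8,15,9)  [lands on river]
river: ρ → (9,21,-2)
river: ρ → (-2,19,19)
river: ρ → (19,19,-2)
river: ρ → (-2,21,9)
river: ρ → (9,15,-8)
river: ρ → (-8,17,7)
river: ρ → (7,11,-14)
river: ρ → (-14,17,4)
river: ρ → (4,15,-18)
river: ρ → (-18,21,1)
river: ρ → (1,21,-18)
river: ρ → (-18,15,4)
river: ρ → (4,17,-14)
river: ρ → (-14,11,7)
river: ρ → (7,17,-8)
closes: descent 1, river 16
min |a| on river = 1

1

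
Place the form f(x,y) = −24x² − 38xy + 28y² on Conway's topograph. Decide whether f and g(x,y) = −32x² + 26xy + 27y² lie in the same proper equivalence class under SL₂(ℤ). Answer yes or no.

D₁ = 4132, D₂ = 4132
river cycle of f (length 78): (28, 38, -24), (-24, 58, 8), (8, 54, -38), (-38, 22, 24), (24, 26, -36), (-36, 46, 14), (14, 38, -48), (-48, 58, 4), (4, 62, -18), (-18, 46, 28), … (68 more)
river cycle of g (length 66): (27, 28, -31), (-31, 34, 24), (24, 62, -3), (-3, 64, 3), (3, 62, -24), (-24, 34, 31), (31, 28, -27), (-27, 26, 32), (32, 38, -21), (-21, 46, 24), … (56 more)
cycles differ ⇒ inequivalent

no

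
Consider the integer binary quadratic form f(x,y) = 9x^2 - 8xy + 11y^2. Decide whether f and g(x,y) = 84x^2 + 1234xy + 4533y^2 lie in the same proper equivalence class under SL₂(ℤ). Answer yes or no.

D₁ = -332, D₂ = -332
f: reduced (well bottom): (9,-8,11) with a≤c, −a<b≤a
g: translate: b→58 (≡1234 mod 168), so (84,1234,4533)→(84,58,11)
g: flip: (84,58,11)→(11,-58,84)
g: translate: b→8 (≡-58 mod 22), so (11,-58,84)→(11,8,9)
g: flip: (11,8,9)→(9,-8,11)
g: reduced (well bottom): (9,-8,11) with a≤c, −a<b≤a
reduced forms (9, -8, 11) vs (9, -8, 11) ⇒ equivalent

yes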